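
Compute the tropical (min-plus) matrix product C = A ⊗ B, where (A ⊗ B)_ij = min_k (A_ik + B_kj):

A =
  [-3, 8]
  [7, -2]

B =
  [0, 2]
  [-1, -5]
A ⊗ B =
  [-3, -1]
  [-3, -7]

Apply the min-plus product entry-by-entry:
  C[0][0] = min over k of (A[0][0] + B[0][0] = -3 + 0 = -3, A[0][1] + B[1][0] = 8 + -1 = 7) = -3 (attained at k = 0)
  C[0][1] = min over k of (A[0][0] + B[0][1] = -3 + 2 = -1, A[0][1] + B[1][1] = 8 + -5 = 3) = -1 (attained at k = 0)
  C[1][0] = min over k of (A[1][0] + B[0][0] = 7 + 0 = 7, A[1][1] + B[1][0] = -2 + -1 = -3) = -3 (attained at k = 1)
  C[1][1] = min over k of (A[1][0] + B[0][1] = 7 + 2 = 9, A[1][1] + B[1][1] = -2 + -5 = -7) = -7 (attained at k = 1)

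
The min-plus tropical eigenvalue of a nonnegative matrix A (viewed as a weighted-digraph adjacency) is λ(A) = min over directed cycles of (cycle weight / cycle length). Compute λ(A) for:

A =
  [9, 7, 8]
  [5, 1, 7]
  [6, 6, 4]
λ(A) = 1

Enumerate directed cycles and compute their means (weight / length). Sample:
  cycle 0 → 0: weight = 9, length = 1, mean = 9/1 ≈ 9.000
  cycle 1 → 1: weight = 1, length = 1, mean = 1/1 ≈ 1.000
  cycle 2 → 2: weight = 4, length = 1, mean = 4/1 ≈ 4.000
  cycle 0 → 1 → 0: weight = 12, length = 2, mean = 12/2 ≈ 6.000
  cycle 0 → 2 → 0: weight = 14, length = 2, mean = 14/2 ≈ 7.000
  cycle 1 → 0 → 1: weight = 12, length = 2, mean = 12/2 ≈ 6.000
Minimum mean = 1.000, attained e.g. along the cycle 1 → 1 with weight 1 and length 1. So λ(A) = 1/1 = 1.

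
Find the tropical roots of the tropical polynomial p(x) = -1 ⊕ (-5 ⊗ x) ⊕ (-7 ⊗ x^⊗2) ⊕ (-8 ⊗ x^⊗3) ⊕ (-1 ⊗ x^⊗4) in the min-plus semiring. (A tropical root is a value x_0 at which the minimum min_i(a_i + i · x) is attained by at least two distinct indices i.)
Roots: {-7, 1, 2, 4}

Each tropical root is a break point of the lower envelope of the lines y = a_i + i · x (there are 5 lines, with slopes 0, 1, ..., 4). Only the lines that attain the minimum somewhere contribute to roots; other lines are dominated. Here the surviving (envelope) indices are i = 4, i = 3, i = 2, i = 1, i = 0.
Intersections between consecutive envelope lines give the roots: for adjacent envelope indices i < j the intersection is x = (a_i − a_j) / (j − i). Reading off the sorted break points: {-7, 1, 2, 4}.
Verification: at each break x_0, at least two indices attain the minimum of min_i(a_i + i · x_0).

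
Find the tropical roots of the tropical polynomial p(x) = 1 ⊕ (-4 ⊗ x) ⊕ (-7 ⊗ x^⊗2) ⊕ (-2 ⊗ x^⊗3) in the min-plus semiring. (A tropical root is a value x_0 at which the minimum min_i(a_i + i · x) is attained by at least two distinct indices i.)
Roots: {-5, 3, 5}

Each tropical root is a break point of the lower envelope of the lines y = a_i + i · x (there are 4 lines, with slopes 0, 1, ..., 3). Only the lines that attain the minimum somewhere contribute to roots; other lines are dominated. Here the surviving (envelope) indices are i = 3, i = 2, i = 1, i = 0.
Intersections between consecutive envelope lines give the roots: for adjacent envelope indices i < j the intersection is x = (a_i − a_j) / (j − i). Reading off the sorted break points: {-5, 3, 5}.
Verification: at each break x_0, at least two indices attain the minimum of min_i(a_i + i · x_0).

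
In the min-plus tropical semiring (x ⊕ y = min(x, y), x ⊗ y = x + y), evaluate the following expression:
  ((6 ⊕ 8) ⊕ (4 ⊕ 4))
((6 ⊕ 8) ⊕ (4 ⊕ 4)) = 4

Expand innermost to outermost. Recall ⊕ takes the minimum of its arguments and ⊗ takes their sum. Working out the expression ((6 ⊕ 8) ⊕ (4 ⊕ 4)) gives 4.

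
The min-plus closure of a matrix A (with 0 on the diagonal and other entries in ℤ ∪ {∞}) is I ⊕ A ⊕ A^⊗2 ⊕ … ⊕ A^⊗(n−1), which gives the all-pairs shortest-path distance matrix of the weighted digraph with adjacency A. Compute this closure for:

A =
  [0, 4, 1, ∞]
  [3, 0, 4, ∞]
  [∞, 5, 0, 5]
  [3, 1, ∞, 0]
Closure =
  [0, 4, 1, 6]
  [3, 0, 4, 9]
  [8, 5, 0, 5]
  [3, 1, 4, 0]

This is the Floyd-Warshall all-pairs shortest-path computation. For each intermediate vertex k = 0, 1, …, 3, update dist[i][j] ← min(dist[i][j], dist[i][k] + dist[k][j]). The final matrix gives, for each (i, j), the minimum total weight of any directed path from i to j (possibly empty when i = j).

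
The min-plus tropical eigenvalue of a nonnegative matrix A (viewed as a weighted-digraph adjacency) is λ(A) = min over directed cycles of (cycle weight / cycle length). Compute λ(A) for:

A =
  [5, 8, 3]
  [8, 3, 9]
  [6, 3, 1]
λ(A) = 1

Enumerate directed cycles and compute their means (weight / length). Sample:
  cycle 0 → 0: weight = 5, length = 1, mean = 5/1 ≈ 5.000
  cycle 1 → 1: weight = 3, length = 1, mean = 3/1 ≈ 3.000
  cycle 2 → 2: weight = 1, length = 1, mean = 1/1 ≈ 1.000
  cycle 0 → 1 → 0: weight = 16, length = 2, mean = 16/2 ≈ 8.000
  cycle 0 → 2 → 0: weight = 9, length = 2, mean = 9/2 ≈ 4.500
  cycle 1 → 0 → 1: weight = 16, length = 2, mean = 16/2 ≈ 8.000
Minimum mean = 1.000, attained e.g. along the cycle 2 → 2 with weight 1 and length 1. So λ(A) = 1/1 = 1.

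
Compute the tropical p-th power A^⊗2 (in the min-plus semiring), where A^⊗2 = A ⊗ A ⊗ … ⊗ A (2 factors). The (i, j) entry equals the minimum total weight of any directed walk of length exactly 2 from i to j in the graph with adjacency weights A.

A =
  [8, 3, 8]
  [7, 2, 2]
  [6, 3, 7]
A^⊗2 =
  [10, 5, 5]
  [8, 4, 4]
  [10, 5, 5]

Each entry (A^⊗2)_ij equals the minimum over all length-2 walks i = v_0 → v_1 → … → v_2 = j of Σ_t A[v_t][v_{t+1}]. For example, for (i, j) = (0, 2) we minimise over 3 possible intermediate vertex sequences; the minimum is 5, attained along the walk 0 → 1 → 2.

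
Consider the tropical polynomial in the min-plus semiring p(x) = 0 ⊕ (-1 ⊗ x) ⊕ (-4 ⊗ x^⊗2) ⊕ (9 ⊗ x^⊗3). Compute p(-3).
p(-3) = -10

A tropical monomial a ⊗ x^⊗i evaluates to a + i · x. Evaluating each term at x = -3:
  Term 0 contributes 0 + 0 · -3 = 0
  Term 1 contributes -1 + 1 · -3 = -4
  Term 2 contributes -4 + 2 · -3 = -10
  Term 3 contributes 9 + 3 · -3 = 0
p(-3) = ⊕ of these = min[0, -4, -10, 0] = -10.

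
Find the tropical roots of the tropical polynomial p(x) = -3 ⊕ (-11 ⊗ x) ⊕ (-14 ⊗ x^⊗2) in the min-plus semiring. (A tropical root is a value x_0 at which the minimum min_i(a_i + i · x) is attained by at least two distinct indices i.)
Roots: {3, 8}

Each tropical root is a break point of the lower envelope of the lines y = a_i + i · x (there are 3 lines, with slopes 0, 1, ..., 2). Only the lines that attain the minimum somewhere contribute to roots; other lines are dominated. Here the surviving (envelope) indices are i = 2, i = 1, i = 0.
Intersections between consecutive envelope lines give the roots: for adjacent envelope indices i < j the intersection is x = (a_i − a_j) / (j − i). Reading off the sorted break points: {3, 8}.
Verification: at each break x_0, at least two indices attain the minimum of min_i(a_i + i · x_0).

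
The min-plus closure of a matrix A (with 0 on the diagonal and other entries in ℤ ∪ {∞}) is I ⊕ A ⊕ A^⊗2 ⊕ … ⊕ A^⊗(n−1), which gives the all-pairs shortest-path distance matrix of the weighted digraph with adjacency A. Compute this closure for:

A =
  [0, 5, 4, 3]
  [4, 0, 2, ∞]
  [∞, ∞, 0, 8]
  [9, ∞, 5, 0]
Closure =
  [0, 5, 4, 3]
  [4, 0, 2, 7]
  [17, 22, 0, 8]
  [9, 14, 5, 0]

This is the Floyd-Warshall all-pairs shortest-path computation. For each intermediate vertex k = 0, 1, …, 3, update dist[i][j] ← min(dist[i][j], dist[i][k] + dist[k][j]). The final matrix gives, for each (i, j), the minimum total weight of any directed path from i to j (possibly empty when i = j).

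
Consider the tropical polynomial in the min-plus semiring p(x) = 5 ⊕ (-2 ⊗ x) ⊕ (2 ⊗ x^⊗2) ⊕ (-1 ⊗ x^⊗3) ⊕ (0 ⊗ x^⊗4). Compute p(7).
p(7) = 5

A tropical monomial a ⊗ x^⊗i evaluates to a + i · x. Evaluating each term at x = 7:
  Term 0 contributes 5 + 0 · 7 = 5
  Term 1 contributes -2 + 1 · 7 = 5
  Term 2 contributes 2 + 2 · 7 = 16
  Term 3 contributes -1 + 3 · 7 = 20
  Term 4 contributes 0 + 4 · 7 = 28
p(7) = ⊕ of these = min[5, 5, 16, 20, 28] = 5.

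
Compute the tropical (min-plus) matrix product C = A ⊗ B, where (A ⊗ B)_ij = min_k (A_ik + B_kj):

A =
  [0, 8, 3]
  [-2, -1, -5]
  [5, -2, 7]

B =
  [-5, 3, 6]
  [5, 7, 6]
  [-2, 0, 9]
A ⊗ B =
  [-5, 3, 6]
  [-7, -5, 4]
  [0, 5, 4]

Apply the min-plus product entry-by-entry:
  C[0][0] = min over k of (A[0][0] + B[0][0] = 0 + -5 = -5, A[0][1] + B[1][0] = 8 + 5 = 13, A[0][2] + B[2][0] = 3 + -2 = 1) = -5 (attained at k = 0)
  C[0][1] = min over k of (A[0][0] + B[0][1] = 0 + 3 = 3, A[0][1] + B[1][1] = 8 + 7 = 15, A[0][2] + B[2][1] = 3 + 0 = 3) = 3 (attained at k = 0)
  C[0][2] = min over k of (A[0][0] + B[0][2] = 0 + 6 = 6, A[0][1] + B[1][2] = 8 + 6 = 14, A[0][2] + B[2][2] = 3 + 9 = 12) = 6 (attained at k = 0)
  C[1][0] = min over k of (A[1][0] + B[0][0] = -2 + -5 = -7, A[1][1] + B[1][0] = -1 + 5 = 4, A[1][2] + B[2][0] = -5 + -2 = -7) = -7 (attained at k = 0)
  C[1][1] = min over k of (A[1][0] + B[0][1] = -2 + 3 = 1, A[1][1] + B[1][1] = -1 + 7 = 6, A[1][2] + B[2][1] = -5 + 0 = -5) = -5 (attained at k = 2)
  C[1][2] = min over k of (A[1][0] + B[0][2] = -2 + 6 = 4, A[1][1] + B[1][2] = -1 + 6 = 5, A[1][2] + B[2][2] = -5 + 9 = 4) = 4 (attained at k = 0)
  C[2][0] = min over k of (A[2][0] + B[0][0] = 5 + -5 = 0, A[2][1] + B[1][0] = -2 + 5 = 3, A[2][2] + B[2][0] = 7 + -2 = 5) = 0 (attained at k = 0)
  C[2][1] = min over k of (A[2][0] + B[0][1] = 5 + 3 = 8, A[2][1] + B[1][1] = -2 + 7 = 5, A[2][2] + B[2][1] = 7 + 0 = 7) = 5 (attained at k = 1)
  C[2][2] = min over k of (A[2][0] + B[0][2] = 5 + 6 = 11, A[2][1] + B[1][2] = -2 + 6 = 4, A[2][2] + B[2][2] = 7 + 9 = 16) = 4 (attained at k = 1)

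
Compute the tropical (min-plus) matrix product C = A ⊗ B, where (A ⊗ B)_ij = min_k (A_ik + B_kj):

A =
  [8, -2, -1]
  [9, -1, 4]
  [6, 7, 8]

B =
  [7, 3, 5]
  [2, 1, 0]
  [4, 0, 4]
A ⊗ B =
  [0, -1, -2]
  [1, 0, -1]
  [9, 8, 7]

Apply the min-plus product entry-by-entry:
  C[0][0] = min over k of (A[0][0] + B[0][0] = 8 + 7 = 15, A[0][1] + B[1][0] = -2 + 2 = 0, A[0][2] + B[2][0] = -1 + 4 = 3) = 0 (attained at k = 1)
  C[0][1] = min over k of (A[0][0] + B[0][1] = 8 + 3 = 11, A[0][1] + B[1][1] = -2 + 1 = -1, A[0][2] + B[2][1] = -1 + 0 = -1) = -1 (attained at k = 1)
  C[0][2] = min over k of (A[0][0] + B[0][2] = 8 + 5 = 13, A[0][1] + B[1][2] = -2 + 0 = -2, A[0][2] + B[2][2] = -1 + 4 = 3) = -2 (attained at k = 1)
  C[1][0] = min over k of (A[1][0] + B[0][0] = 9 + 7 = 16, A[1][1] + B[1][0] = -1 + 2 = 1, A[1][2] + B[2][0] = 4 + 4 = 8) = 1 (attained at k = 1)
  C[1][1] = min over k of (A[1][0] + B[0][1] = 9 + 3 = 12, A[1][1] + B[1][1] = -1 + 1 = 0, A[1][2] + B[2][1] = 4 + 0 = 4) = 0 (attained at k = 1)
  C[1][2] = min over k of (A[1][0] + B[0][2] = 9 + 5 = 14, A[1][1] + B[1][2] = -1 + 0 = -1, A[1][2] + B[2][2] = 4 + 4 = 8) = -1 (attained at k = 1)
  C[2][0] = min over k of (A[2][0] + B[0][0] = 6 + 7 = 13, A[2][1] + B[1][0] = 7 + 2 = 9, A[2][2] + B[2][0] = 8 + 4 = 12) = 9 (attained at k = 1)
  C[2][1] = min over k of (A[2][0] + B[0][1] = 6 + 3 = 9, A[2][1] + B[1][1] = 7 + 1 = 8, A[2][2] + B[2][1] = 8 + 0 = 8) = 8 (attained at k = 1)
  C[2][2] = min over k of (A[2][0] + B[0][2] = 6 + 5 = 11, A[2][1] + B[1][2] = 7 + 0 = 7, A[2][2] + B[2][2] = 8 + 4 = 12) = 7 (attained at k = 1)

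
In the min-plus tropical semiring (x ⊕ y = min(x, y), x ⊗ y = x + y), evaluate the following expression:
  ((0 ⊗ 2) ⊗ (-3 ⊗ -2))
((0 ⊗ 2) ⊗ (-3 ⊗ -2)) = -3

Expand innermost to outermost. Recall ⊕ takes the minimum of its arguments and ⊗ takes their sum. Working out the expression ((0 ⊗ 2) ⊗ (-3 ⊗ -2)) gives -3.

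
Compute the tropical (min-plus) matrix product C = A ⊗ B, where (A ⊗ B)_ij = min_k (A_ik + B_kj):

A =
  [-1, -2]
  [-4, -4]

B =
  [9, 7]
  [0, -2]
A ⊗ B =
  [-2, -4]
  [-4, -6]

Apply the min-plus product entry-by-entry:
  C[0][0] = min over k of (A[0][0] + B[0][0] = -1 + 9 = 8, A[0][1] + B[1][0] = -2 + 0 = -2) = -2 (attained at k = 1)
  C[0][1] = min over k of (A[0][0] + B[0][1] = -1 + 7 = 6, A[0][1] + B[1][1] = -2 + -2 = -4) = -4 (attained at k = 1)
  C[1][0] = min over k of (A[1][0] + B[0][0] = -4 + 9 = 5, A[1][1] + B[1][0] = -4 + 0 = -4) = -4 (attained at k = 1)
  C[1][1] = min over k of (A[1][0] + B[0][1] = -4 + 7 = 3, A[1][1] + B[1][1] = -4 + -2 = -6) = -6 (attained at k = 1)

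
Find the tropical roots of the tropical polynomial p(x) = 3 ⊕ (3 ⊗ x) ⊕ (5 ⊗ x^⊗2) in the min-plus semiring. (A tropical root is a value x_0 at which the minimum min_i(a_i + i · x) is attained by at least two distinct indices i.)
Roots: {-2, 0}

Each tropical root is a break point of the lower envelope of the lines y = a_i + i · x (there are 3 lines, with slopes 0, 1, ..., 2). Only the lines that attain the minimum somewhere contribute to roots; other lines are dominated. Here the surviving (envelope) indices are i = 2, i = 1, i = 0.
Intersections between consecutive envelope lines give the roots: for adjacent envelope indices i < j the intersection is x = (a_i − a_j) / (j − i). Reading off the sorted break points: {-2, 0}.
Verification: at each break x_0, at least two indices attain the minimum of min_i(a_i + i · x_0).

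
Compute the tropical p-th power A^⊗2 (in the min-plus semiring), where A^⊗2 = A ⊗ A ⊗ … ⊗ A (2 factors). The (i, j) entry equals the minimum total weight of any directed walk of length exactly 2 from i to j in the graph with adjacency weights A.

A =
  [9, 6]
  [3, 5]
A^⊗2 =
  [9, 11]
  [8, 9]

Each entry (A^⊗2)_ij equals the minimum over all length-2 walks i = v_0 → v_1 → … → v_2 = j of Σ_t A[v_t][v_{t+1}]. For example, for (i, j) = (0, 1) we minimise over 2 possible intermediate vertex sequences; the minimum is 11, attained along the walk 0 → 1 → 1.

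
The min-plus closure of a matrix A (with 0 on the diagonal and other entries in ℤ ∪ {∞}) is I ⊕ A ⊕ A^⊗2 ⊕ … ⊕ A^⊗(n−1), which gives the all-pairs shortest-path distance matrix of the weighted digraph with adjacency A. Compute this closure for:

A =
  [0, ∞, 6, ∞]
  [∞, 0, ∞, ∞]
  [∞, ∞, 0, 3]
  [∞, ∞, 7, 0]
Closure =
  [0, ∞, 6, 9]
  [∞, 0, ∞, ∞]
  [∞, ∞, 0, 3]
  [∞, ∞, 7, 0]

This is the Floyd-Warshall all-pairs shortest-path computation. For each intermediate vertex k = 0, 1, …, 3, update dist[i][j] ← min(dist[i][j], dist[i][k] + dist[k][j]). The final matrix gives, for each (i, j), the minimum total weight of any directed path from i to j (possibly empty when i = j).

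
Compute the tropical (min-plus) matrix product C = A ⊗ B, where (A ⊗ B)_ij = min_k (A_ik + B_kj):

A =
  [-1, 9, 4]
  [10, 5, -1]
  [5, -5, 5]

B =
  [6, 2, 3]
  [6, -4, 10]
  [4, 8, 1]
A ⊗ B =
  [5, 1, 2]
  [3, 1, 0]
  [1, -9, 5]

Apply the min-plus product entry-by-entry:
  C[0][0] = min over k of (A[0][0] + B[0][0] = -1 + 6 = 5, A[0][1] + B[1][0] = 9 + 6 = 15, A[0][2] + B[2][0] = 4 + 4 = 8) = 5 (attained at k = 0)
  C[0][1] = min over k of (A[0][0] + B[0][1] = -1 + 2 = 1, A[0][1] + B[1][1] = 9 + -4 = 5, A[0][2] + B[2][1] = 4 + 8 = 12) = 1 (attained at k = 0)
  C[0][2] = min over k of (A[0][0] + B[0][2] = -1 + 3 = 2, A[0][1] + B[1][2] = 9 + 10 = 19, A[0][2] + B[2][2] = 4 + 1 = 5) = 2 (attained at k = 0)
  C[1][0] = min over k of (A[1][0] + B[0][0] = 10 + 6 = 16, A[1][1] + B[1][0] = 5 + 6 = 11, A[1][2] + B[2][0] = -1 + 4 = 3) = 3 (attained at k = 2)
  C[1][1] = min over k of (A[1][0] + B[0][1] = 10 + 2 = 12, A[1][1] + B[1][1] = 5 + -4 = 1, A[1][2] + B[2][1] = -1 + 8 = 7) = 1 (attained at k = 1)
  C[1][2] = min over k of (A[1][0] + B[0][2] = 10 + 3 = 13, A[1][1] + B[1][2] = 5 + 10 = 15, A[1][2] + B[2][2] = -1 + 1 = 0) = 0 (attained at k = 2)
  C[2][0] = min over k of (A[2][0] + B[0][0] = 5 + 6 = 11, A[2][1] + B[1][0] = -5 + 6 = 1, A[2][2] + B[2][0] = 5 + 4 = 9) = 1 (attained at k = 1)
  C[2][1] = min over k of (A[2][0] + B[0][1] = 5 + 2 = 7, A[2][1] + B[1][1] = -5 + -4 = -9, A[2][2] + B[2][1] = 5 + 8 = 13) = -9 (attained at k = 1)
  C[2][2] = min over k of (A[2][0] + B[0][2] = 5 + 3 = 8, A[2][1] + B[1][2] = -5 + 10 = 5, A[2][2] + B[2][2] = 5 + 1 = 6) = 5 (attained at k = 1)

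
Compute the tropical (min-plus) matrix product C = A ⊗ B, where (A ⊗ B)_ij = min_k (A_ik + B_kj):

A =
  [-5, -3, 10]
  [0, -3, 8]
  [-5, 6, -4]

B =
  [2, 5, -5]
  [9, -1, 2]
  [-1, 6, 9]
A ⊗ B =
  [-3, -4, -10]
  [2, -4, -5]
  [-5, 0, -10]

Apply the min-plus product entry-by-entry:
  C[0][0] = min over k of (A[0][0] + B[0][0] = -5 + 2 = -3, A[0][1] + B[1][0] = -3 + 9 = 6, A[0][2] + B[2][0] = 10 + -1 = 9) = -3 (attained at k = 0)
  C[0][1] = min over k of (A[0][0] + B[0][1] = -5 + 5 = 0, A[0][1] + B[1][1] = -3 + -1 = -4, A[0][2] + B[2][1] = 10 + 6 = 16) = -4 (attained at k = 1)
  C[0][2] = min over k of (A[0][0] + B[0][2] = -5 + -5 = -10, A[0][1] + B[1][2] = -3 + 2 = -1, A[0][2] + B[2][2] = 10 + 9 = 19) = -10 (attained at k = 0)
  C[1][0] = min over k of (A[1][0] + B[0][0] = 0 + 2 = 2, A[1][1] + B[1][0] = -3 + 9 = 6, A[1][2] + B[2][0] = 8 + -1 = 7) = 2 (attained at k = 0)
  C[1][1] = min over k of (A[1][0] + B[0][1] = 0 + 5 = 5, A[1][1] + B[1][1] = -3 + -1 = -4, A[1][2] + B[2][1] = 8 + 6 = 14) = -4 (attained at k = 1)
  C[1][2] = min over k of (A[1][0] + B[0][2] = 0 + -5 = -5, A[1][1] + B[1][2] = -3 + 2 = -1, A[1][2] + B[2][2] = 8 + 9 = 17) = -5 (attained at k = 0)
  C[2][0] = min over k of (A[2][0] + B[0][0] = -5 + 2 = -3, A[2][1] + B[1][0] = 6 + 9 = 15, A[2][2] + B[2][0] = -4 + -1 = -5) = -5 (attained at k = 2)
  C[2][1] = min over k of (A[2][0] + B[0][1] = -5 + 5 = 0, A[2][1] + B[1][1] = 6 + -1 = 5, A[2][2] + B[2][1] = -4 + 6 = 2) = 0 (attained at k = 0)
  C[2][2] = min over k of (A[2][0] + B[0][2] = -5 + -5 = -10, A[2][1] + B[1][2] = 6 + 2 = 8, A[2][2] + B[2][2] = -4 + 9 = 5) = -10 (attained at k = 0)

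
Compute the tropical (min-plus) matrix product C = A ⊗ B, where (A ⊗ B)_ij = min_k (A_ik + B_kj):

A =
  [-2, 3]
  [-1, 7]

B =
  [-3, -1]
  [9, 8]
A ⊗ B =
  [-5, -3]
  [-4, -2]

Apply the min-plus product entry-by-entry:
  C[0][0] = min over k of (A[0][0] + B[0][0] = -2 + -3 = -5, A[0][1] + B[1][0] = 3 + 9 = 12) = -5 (attained at k = 0)
  C[0][1] = min over k of (A[0][0] + B[0][1] = -2 + -1 = -3, A[0][1] + B[1][1] = 3 + 8 = 11) = -3 (attained at k = 0)
  C[1][0] = min over k of (A[1][0] + B[0][0] = -1 + -3 = -4, A[1][1] + B[1][0] = 7 + 9 = 16) = -4 (attained at k = 0)
  C[1][1] = min over k of (A[1][0] + B[0][1] = -1 + -1 = -2, A[1][1] + B[1][1] = 7 + 8 = 15) = -2 (attained at k = 0)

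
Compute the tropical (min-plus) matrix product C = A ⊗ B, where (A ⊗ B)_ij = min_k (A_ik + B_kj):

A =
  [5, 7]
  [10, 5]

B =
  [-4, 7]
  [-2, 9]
A ⊗ B =
  [1, 12]
  [3, 14]

Apply the min-plus product entry-by-entry:
  C[0][0] = min over k of (A[0][0] + B[0][0] = 5 + -4 = 1, A[0][1] + B[1][0] = 7 + -2 = 5) = 1 (attained at k = 0)
  C[0][1] = min over k of (A[0][0] + B[0][1] = 5 + 7 = 12, A[0][1] + B[1][1] = 7 + 9 = 16) = 12 (attained at k = 0)
  C[1][0] = min over k of (A[1][0] + B[0][0] = 10 + -4 = 6, A[1][1] + B[1][0] = 5 + -2 = 3) = 3 (attained at k = 1)
  C[1][1] = min over k of (A[1][0] + B[0][1] = 10 + 7 = 17, A[1][1] + B[1][1] = 5 + 9 = 14) = 14 (attained at k = 1)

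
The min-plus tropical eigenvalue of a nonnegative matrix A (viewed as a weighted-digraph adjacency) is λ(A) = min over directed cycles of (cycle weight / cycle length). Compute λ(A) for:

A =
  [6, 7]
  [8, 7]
λ(A) = 6

Enumerate directed cycles and compute their means (weight / length). Sample:
  cycle 0 → 0: weight = 6, length = 1, mean = 6/1 ≈ 6.000
  cycle 1 → 1: weight = 7, length = 1, mean = 7/1 ≈ 7.000
  cycle 0 → 1 → 0: weight = 15, length = 2, mean = 15/2 ≈ 7.500
  cycle 1 → 0 → 1: weight = 15, length = 2, mean = 15/2 ≈ 7.500
Minimum mean = 6.000, attained e.g. along the cycle 0 → 0 with weight 6 and length 1. So λ(A) = 6/1 = 6.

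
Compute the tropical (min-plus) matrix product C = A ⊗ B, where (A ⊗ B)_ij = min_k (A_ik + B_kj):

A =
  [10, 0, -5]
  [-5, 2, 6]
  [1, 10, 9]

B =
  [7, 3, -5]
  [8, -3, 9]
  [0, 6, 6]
A ⊗ B =
  [-5, -3, 1]
  [2, -2, -10]
  [8, 4, -4]

Apply the min-plus product entry-by-entry:
  C[0][0] = min over k of (A[0][0] + B[0][0] = 10 + 7 = 17, A[0][1] + B[1][0] = 0 + 8 = 8, A[0][2] + B[2][0] = -5 + 0 = -5) = -5 (attained at k = 2)
  C[0][1] = min over k of (A[0][0] + B[0][1] = 10 + 3 = 13, A[0][1] + B[1][1] = 0 + -3 = -3, A[0][2] + B[2][1] = -5 + 6 = 1) = -3 (attained at k = 1)
  C[0][2] = min over k of (A[0][0] + B[0][2] = 10 + -5 = 5, A[0][1] + B[1][2] = 0 + 9 = 9, A[0][2] + B[2][2] = -5 + 6 = 1) = 1 (attained at k = 2)
  C[1][0] = min over k of (A[1][0] + B[0][0] = -5 + 7 = 2, A[1][1] + B[1][0] = 2 + 8 = 10, A[1][2] + B[2][0] = 6 + 0 = 6) = 2 (attained at k = 0)
  C[1][1] = min over k of (A[1][0] + B[0][1] = -5 + 3 = -2, A[1][1] + B[1][1] = 2 + -3 = -1, A[1][2] + B[2][1] = 6 + 6 = 12) = -2 (attained at k = 0)
  C[1][2] = min over k of (A[1][0] + B[0][2] = -5 + -5 = -10, A[1][1] + B[1][2] = 2 + 9 = 11, A[1][2] + B[2][2] = 6 + 6 = 12) = -10 (attained at k = 0)
  C[2][0] = min over k of (A[2][0] + B[0][0] = 1 + 7 = 8, A[2][1] + B[1][0] = 10 + 8 = 18, A[2][2] + B[2][0] = 9 + 0 = 9) = 8 (attained at k = 0)
  C[2][1] = min over k of (A[2][0] + B[0][1] = 1 + 3 = 4, A[2][1] + B[1][1] = 10 + -3 = 7, A[2][2] + B[2][1] = 9 + 6 = 15) = 4 (attained at k = 0)
  C[2][2] = min over k of (A[2][0] + B[0][2] = 1 + -5 = -4, A[2][1] + B[1][2] = 10 + 9 = 19, A[2][2] + B[2][2] = 9 + 6 = 15) = -4 (attained at k = 0)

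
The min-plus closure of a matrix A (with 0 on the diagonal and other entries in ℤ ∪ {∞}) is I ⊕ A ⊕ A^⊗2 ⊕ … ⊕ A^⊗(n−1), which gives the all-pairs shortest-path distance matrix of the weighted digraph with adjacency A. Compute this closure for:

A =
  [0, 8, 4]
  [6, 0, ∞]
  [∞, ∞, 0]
Closure =
  [0, 8, 4]
  [6, 0, 10]
  [∞, ∞, 0]

This is the Floyd-Warshall all-pairs shortest-path computation. For each intermediate vertex k = 0, 1, …, 2, update dist[i][j] ← min(dist[i][j], dist[i][k] + dist[k][j]). The final matrix gives, for each (i, j), the minimum total weight of any directed path from i to j (possibly empty when i = j).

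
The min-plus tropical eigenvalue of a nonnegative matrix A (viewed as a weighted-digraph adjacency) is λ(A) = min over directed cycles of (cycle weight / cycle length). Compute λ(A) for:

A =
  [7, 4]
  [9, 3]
λ(A) = 3

Enumerate directed cycles and compute their means (weight / length). Sample:
  cycle 0 → 0: weight = 7, length = 1, mean = 7/1 ≈ 7.000
  cycle 1 → 1: weight = 3, length = 1, mean = 3/1 ≈ 3.000
  cycle 0 → 1 → 0: weight = 13, length = 2, mean = 13/2 ≈ 6.500
  cycle 1 → 0 → 1: weight = 13, length = 2, mean = 13/2 ≈ 6.500
Minimum mean = 3.000, attained e.g. along the cycle 1 → 1 with weight 3 and length 1. So λ(A) = 3/1 = 3.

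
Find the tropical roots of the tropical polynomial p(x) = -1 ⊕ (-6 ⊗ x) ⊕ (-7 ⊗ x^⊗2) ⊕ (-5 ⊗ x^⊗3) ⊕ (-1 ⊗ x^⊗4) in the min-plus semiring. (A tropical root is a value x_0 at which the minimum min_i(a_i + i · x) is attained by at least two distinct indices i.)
Roots: {-4, -2, 1, 5}

Each tropical root is a break point of the lower envelope of the lines y = a_i + i · x (there are 5 lines, with slopes 0, 1, ..., 4). Only the lines that attain the minimum somewhere contribute to roots; other lines are dominated. Here the surviving (envelope) indices are i = 4, i = 3, i = 2, i = 1, i = 0.
Intersections between consecutive envelope lines give the roots: for adjacent envelope indices i < j the intersection is x = (a_i − a_j) / (j − i). Reading off the sorted break points: {-4, -2, 1, 5}.
Verification: at each break x_0, at least two indices attain the minimum of min_i(a_i + i · x_0).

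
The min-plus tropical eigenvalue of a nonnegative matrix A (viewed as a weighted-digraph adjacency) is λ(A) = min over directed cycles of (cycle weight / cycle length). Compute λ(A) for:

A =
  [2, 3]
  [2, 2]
λ(A) = 2

Enumerate directed cycles and compute their means (weight / length). Sample:
  cycle 0 → 0: weight = 2, length = 1, mean = 2/1 ≈ 2.000
  cycle 1 → 1: weight = 2, length = 1, mean = 2/1 ≈ 2.000
  cycle 0 → 1 → 0: weight = 5, length = 2, mean = 5/2 ≈ 2.500
  cycle 1 → 0 → 1: weight = 5, length = 2, mean = 5/2 ≈ 2.500
Minimum mean = 2.000, attained e.g. along the cycle 0 → 0 with weight 2 and length 1. So λ(A) = 2/1 = 2.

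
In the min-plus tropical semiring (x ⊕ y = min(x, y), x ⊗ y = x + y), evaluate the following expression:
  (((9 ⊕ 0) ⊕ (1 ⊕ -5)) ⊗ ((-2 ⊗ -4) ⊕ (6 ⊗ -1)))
(((9 ⊕ 0) ⊕ (1 ⊕ -5)) ⊗ ((-2 ⊗ -4) ⊕ (6 ⊗ -1))) = -11

Expand innermost to outermost. Recall ⊕ takes the minimum of its arguments and ⊗ takes their sum. Working out the expression (((9 ⊕ 0) ⊕ (1 ⊕ -5)) ⊗ ((-2 ⊗ -4) ⊕ (6 ⊗ -1))) gives -11.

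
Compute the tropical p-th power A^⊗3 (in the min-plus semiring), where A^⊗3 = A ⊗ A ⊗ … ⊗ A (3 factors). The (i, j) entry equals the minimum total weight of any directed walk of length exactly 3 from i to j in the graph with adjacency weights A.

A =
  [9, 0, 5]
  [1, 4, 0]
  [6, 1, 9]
A^⊗3 =
  [5, 1, 4]
  [2, 5, 1]
  [6, 2, 5]

Each entry (A^⊗3)_ij equals the minimum over all length-3 walks i = v_0 → v_1 → … → v_3 = j of Σ_t A[v_t][v_{t+1}]. For example, for (i, j) = (0, 2) we minimise over 9 possible intermediate vertex sequences; the minimum is 4, attained along the walk 0 → 1 → 1 → 2.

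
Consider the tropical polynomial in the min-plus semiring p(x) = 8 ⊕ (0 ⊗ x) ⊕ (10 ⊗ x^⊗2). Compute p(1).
p(1) = 1

A tropical monomial a ⊗ x^⊗i evaluates to a + i · x. Evaluating each term at x = 1:
  Term 0 contributes 8 + 0 · 1 = 8
  Term 1 contributes 0 + 1 · 1 = 1
  Term 2 contributes 10 + 2 · 1 = 12
p(1) = ⊕ of these = min[8, 1, 12] = 1.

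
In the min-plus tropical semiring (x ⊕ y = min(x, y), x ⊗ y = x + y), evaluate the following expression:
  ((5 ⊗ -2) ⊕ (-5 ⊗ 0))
((5 ⊗ -2) ⊕ (-5 ⊗ 0)) = -5

Expand innermost to outermost. Recall ⊕ takes the minimum of its arguments and ⊗ takes their sum. Working out the expression ((5 ⊗ -2) ⊕ (-5 ⊗ 0)) gives -5.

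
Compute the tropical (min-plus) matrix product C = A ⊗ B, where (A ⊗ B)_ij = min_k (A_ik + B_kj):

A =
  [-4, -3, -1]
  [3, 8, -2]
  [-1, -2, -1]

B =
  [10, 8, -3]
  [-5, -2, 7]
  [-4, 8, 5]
A ⊗ B =
  [-8, -5, -7]
  [-6, 6, 0]
  [-7, -4, -4]

Apply the min-plus product entry-by-entry:
  C[0][0] = min over k of (A[0][0] + B[0][0] = -4 + 10 = 6, A[0][1] + B[1][0] = -3 + -5 = -8, A[0][2] + B[2][0] = -1 + -4 = -5) = -8 (attained at k = 1)
  C[0][1] = min over k of (A[0][0] + B[0][1] = -4 + 8 = 4, A[0][1] + B[1][1] = -3 + -2 = -5, A[0][2] + B[2][1] = -1 + 8 = 7) = -5 (attained at k = 1)
  C[0][2] = min over k of (A[0][0] + B[0][2] = -4 + -3 = -7, A[0][1] + B[1][2] = -3 + 7 = 4, A[0][2] + B[2][2] = -1 + 5 = 4) = -7 (attained at k = 0)
  C[1][0] = min over k of (A[1][0] + B[0][0] = 3 + 10 = 13, A[1][1] + B[1][0] = 8 + -5 = 3, A[1][2] + B[2][0] = -2 + -4 = -6) = -6 (attained at k = 2)
  C[1][1] = min over k of (A[1][0] + B[0][1] = 3 + 8 = 11, A[1][1] + B[1][1] = 8 + -2 = 6, A[1][2] + B[2][1] = -2 + 8 = 6) = 6 (attained at k = 1)
  C[1][2] = min over k of (A[1][0] + B[0][2] = 3 + -3 = 0, A[1][1] + B[1][2] = 8 + 7 = 15, A[1][2] + B[2][2] = -2 + 5 = 3) = 0 (attained at k = 0)
  C[2][0] = min over k of (A[2][0] + B[0][0] = -1 + 10 = 9, A[2][1] + B[1][0] = -2 + -5 = -7, A[2][2] + B[2][0] = -1 + -4 = -5) = -7 (attained at k = 1)
  C[2][1] = min over k of (A[2][0] + B[0][1] = -1 + 8 = 7, A[2][1] + B[1][1] = -2 + -2 = -4, A[2][2] + B[2][1] = -1 + 8 = 7) = -4 (attained at k = 1)
  C[2][2] = min over k of (A[2][0] + B[0][2] = -1 + -3 = -4, A[2][1] + B[1][2] = -2 + 7 = 5, A[2][2] + B[2][2] = -1 + 5 = 4) = -4 (attained at k = 0)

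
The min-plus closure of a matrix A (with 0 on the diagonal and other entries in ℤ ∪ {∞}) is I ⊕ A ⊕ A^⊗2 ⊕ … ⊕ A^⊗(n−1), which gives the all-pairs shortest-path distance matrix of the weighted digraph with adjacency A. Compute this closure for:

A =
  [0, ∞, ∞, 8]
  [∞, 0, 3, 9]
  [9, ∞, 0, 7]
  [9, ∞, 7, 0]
Closure =
  [0, ∞, 15, 8]
  [12, 0, 3, 9]
  [9, ∞, 0, 7]
  [9, ∞, 7, 0]

This is the Floyd-Warshall all-pairs shortest-path computation. For each intermediate vertex k = 0, 1, …, 3, update dist[i][j] ← min(dist[i][j], dist[i][k] + dist[k][j]). The final matrix gives, for each (i, j), the minimum total weight of any directed path from i to j (possibly empty when i = j).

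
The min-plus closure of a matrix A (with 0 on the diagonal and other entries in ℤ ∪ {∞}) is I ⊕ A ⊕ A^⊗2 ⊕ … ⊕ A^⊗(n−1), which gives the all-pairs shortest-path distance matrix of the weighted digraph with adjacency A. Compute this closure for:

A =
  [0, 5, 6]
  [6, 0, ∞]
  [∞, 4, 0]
Closure =
  [0, 5, 6]
  [6, 0, 12]
  [10, 4, 0]

This is the Floyd-Warshall all-pairs shortest-path computation. For each intermediate vertex k = 0, 1, …, 2, update dist[i][j] ← min(dist[i][j], dist[i][k] + dist[k][j]). The final matrix gives, for each (i, j), the minimum total weight of any directed path from i to j (possibly empty when i = j).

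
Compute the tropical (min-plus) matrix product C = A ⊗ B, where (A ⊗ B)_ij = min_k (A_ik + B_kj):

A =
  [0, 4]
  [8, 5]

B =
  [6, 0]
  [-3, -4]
A ⊗ B =
  [1, 0]
  [2, 1]

Apply the min-plus product entry-by-entry:
  C[0][0] = min over k of (A[0][0] + B[0][0] = 0 + 6 = 6, A[0][1] + B[1][0] = 4 + -3 = 1) = 1 (attained at k = 1)
  C[0][1] = min over k of (A[0][0] + B[0][1] = 0 + 0 = 0, A[0][1] + B[1][1] = 4 + -4 = 0) = 0 (attained at k = 0)
  C[1][0] = min over k of (A[1][0] + B[0][0] = 8 + 6 = 14, A[1][1] + B[1][0] = 5 + -3 = 2) = 2 (attained at k = 1)
  C[1][1] = min over k of (A[1][0] + B[0][1] = 8 + 0 = 8, A[1][1] + B[1][1] = 5 + -4 = 1) = 1 (attained at k = 1)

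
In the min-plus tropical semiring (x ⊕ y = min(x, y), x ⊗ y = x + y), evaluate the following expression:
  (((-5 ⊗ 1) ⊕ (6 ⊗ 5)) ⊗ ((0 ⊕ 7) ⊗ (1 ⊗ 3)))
(((-5 ⊗ 1) ⊕ (6 ⊗ 5)) ⊗ ((0 ⊕ 7) ⊗ (1 ⊗ 3))) = 0

Expand innermost to outermost. Recall ⊕ takes the minimum of its arguments and ⊗ takes their sum. Working out the expression (((-5 ⊗ 1) ⊕ (6 ⊗ 5)) ⊗ ((0 ⊕ 7) ⊗ (1 ⊗ 3))) gives 0.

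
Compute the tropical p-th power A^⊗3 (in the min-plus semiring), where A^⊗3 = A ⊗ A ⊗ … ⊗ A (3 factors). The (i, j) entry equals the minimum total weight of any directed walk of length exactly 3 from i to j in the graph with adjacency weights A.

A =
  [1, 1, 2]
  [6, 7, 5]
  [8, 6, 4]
A^⊗3 =
  [3, 3, 4]
  [8, 8, 9]
  [10, 10, 11]

Each entry (A^⊗3)_ij equals the minimum over all length-3 walks i = v_0 → v_1 → … → v_3 = j of Σ_t A[v_t][v_{t+1}]. For example, for (i, j) = (0, 2) we minimise over 9 possible intermediate vertex sequences; the minimum is 4, attained along the walk 0 → 0 → 0 → 2.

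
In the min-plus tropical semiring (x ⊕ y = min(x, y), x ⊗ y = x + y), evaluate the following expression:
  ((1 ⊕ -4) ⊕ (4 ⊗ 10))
((1 ⊕ -4) ⊕ (4 ⊗ 10)) = -4

Expand innermost to outermost. Recall ⊕ takes the minimum of its arguments and ⊗ takes their sum. Working out the expression ((1 ⊕ -4) ⊕ (4 ⊗ 10)) gives -4.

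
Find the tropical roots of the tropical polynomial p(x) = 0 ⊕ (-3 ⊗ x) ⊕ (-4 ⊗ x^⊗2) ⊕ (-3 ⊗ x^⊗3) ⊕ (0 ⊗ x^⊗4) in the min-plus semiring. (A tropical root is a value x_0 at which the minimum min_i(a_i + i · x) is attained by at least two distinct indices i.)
Roots: {-3, -1, 1, 3}

Each tropical root is a break point of the lower envelope of the lines y = a_i + i · x (there are 5 lines, with slopes 0, 1, ..., 4). Only the lines that attain the minimum somewhere contribute to roots; other lines are dominated. Here the surviving (envelope) indices are i = 4, i = 3, i = 2, i = 1, i = 0.
Intersections between consecutive envelope lines give the roots: for adjacent envelope indices i < j the intersection is x = (a_i − a_j) / (j − i). Reading off the sorted break points: {-3, -1, 1, 3}.
Verification: at each break x_0, at least two indices attain the minimum of min_i(a_i + i · x_0).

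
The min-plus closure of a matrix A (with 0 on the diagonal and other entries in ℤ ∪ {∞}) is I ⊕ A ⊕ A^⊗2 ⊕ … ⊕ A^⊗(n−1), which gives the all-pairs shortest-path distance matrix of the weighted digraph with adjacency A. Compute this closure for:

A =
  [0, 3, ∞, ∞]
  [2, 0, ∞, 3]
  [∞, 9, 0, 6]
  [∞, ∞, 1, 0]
Closure =
  [0, 3, 7, 6]
  [2, 0, 4, 3]
  [11, 9, 0, 6]
  [12, 10, 1, 0]

This is the Floyd-Warshall all-pairs shortest-path computation. For each intermediate vertex k = 0, 1, …, 3, update dist[i][j] ← min(dist[i][j], dist[i][k] + dist[k][j]). The final matrix gives, for each (i, j), the minimum total weight of any directed path from i to j (possibly empty when i = j).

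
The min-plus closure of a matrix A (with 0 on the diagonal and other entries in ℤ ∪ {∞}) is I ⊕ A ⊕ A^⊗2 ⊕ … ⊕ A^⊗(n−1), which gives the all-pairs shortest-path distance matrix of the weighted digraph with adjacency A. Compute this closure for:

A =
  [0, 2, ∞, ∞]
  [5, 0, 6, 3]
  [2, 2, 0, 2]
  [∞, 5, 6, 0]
Closure =
  [0, 2, 8, 5]
  [5, 0, 6, 3]
  [2, 2, 0, 2]
  [8, 5, 6, 0]

This is the Floyd-Warshall all-pairs shortest-path computation. For each intermediate vertex k = 0, 1, …, 3, update dist[i][j] ← min(dist[i][j], dist[i][k] + dist[k][j]). The final matrix gives, for each (i, j), the minimum total weight of any directed path from i to j (possibly empty when i = j).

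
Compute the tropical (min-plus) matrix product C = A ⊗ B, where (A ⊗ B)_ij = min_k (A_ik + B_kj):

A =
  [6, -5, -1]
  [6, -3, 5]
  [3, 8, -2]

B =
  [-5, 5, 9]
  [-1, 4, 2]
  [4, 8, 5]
A ⊗ B =
  [-6, -1, -3]
  [-4, 1, -1]
  [-2, 6, 3]

Apply the min-plus product entry-by-entry:
  C[0][0] = min over k of (A[0][0] + B[0][0] = 6 + -5 = 1, A[0][1] + B[1][0] = -5 + -1 = -6, A[0][2] + B[2][0] = -1 + 4 = 3) = -6 (attained at k = 1)
  C[0][1] = min over k of (A[0][0] + B[0][1] = 6 + 5 = 11, A[0][1] + B[1][1] = -5 + 4 = -1, A[0][2] + B[2][1] = -1 + 8 = 7) = -1 (attained at k = 1)
  C[0][2] = min over k of (A[0][0] + B[0][2] = 6 + 9 = 15, A[0][1] + B[1][2] = -5 + 2 = -3, A[0][2] + B[2][2] = -1 + 5 = 4) = -3 (attained at k = 1)
  C[1][0] = min over k of (A[1][0] + B[0][0] = 6 + -5 = 1, A[1][1] + B[1][0] = -3 + -1 = -4, A[1][2] + B[2][0] = 5 + 4 = 9) = -4 (attained at k = 1)
  C[1][1] = min over k of (A[1][0] + B[0][1] = 6 + 5 = 11, A[1][1] + B[1][1] = -3 + 4 = 1, A[1][2] + B[2][1] = 5 + 8 = 13) = 1 (attained at k = 1)
  C[1][2] = min over k of (A[1][0] + B[0][2] = 6 + 9 = 15, A[1][1] + B[1][2] = -3 + 2 = -1, A[1][2] + B[2][2] = 5 + 5 = 10) = -1 (attained at k = 1)
  C[2][0] = min over k of (A[2][0] + B[0][0] = 3 + -5 = -2, A[2][1] + B[1][0] = 8 + -1 = 7, A[2][2] + B[2][0] = -2 + 4 = 2) = -2 (attained at k = 0)
  C[2][1] = min over k of (A[2][0] + B[0][1] = 3 + 5 = 8, A[2][1] + B[1][1] = 8 + 4 = 12, A[2][2] + B[2][1] = -2 + 8 = 6) = 6 (attained at k = 2)
  C[2][2] = min over k of (A[2][0] + B[0][2] = 3 + 9 = 12, A[2][1] + B[1][2] = 8 + 2 = 10, A[2][2] + B[2][2] = -2 + 5 = 3) = 3 (attained at k = 2)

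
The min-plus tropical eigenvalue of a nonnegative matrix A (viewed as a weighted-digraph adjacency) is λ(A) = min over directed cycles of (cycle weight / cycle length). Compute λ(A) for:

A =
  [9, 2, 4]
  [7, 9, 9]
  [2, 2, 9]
λ(A) = 3

Enumerate directed cycles and compute their means (weight / length). Sample:
  cycle 0 → 0: weight = 9, length = 1, mean = 9/1 ≈ 9.000
  cycle 1 → 1: weight = 9, length = 1, mean = 9/1 ≈ 9.000
  cycle 2 → 2: weight = 9, length = 1, mean = 9/1 ≈ 9.000
  cycle 0 → 1 → 0: weight = 9, length = 2, mean = 9/2 ≈ 4.500
  cycle 0 → 2 → 0: weight = 6, length = 2, mean = 6/2 ≈ 3.000
  cycle 1 → 0 → 1: weight = 9, length = 2, mean = 9/2 ≈ 4.500
Minimum mean = 3.000, attained e.g. along the cycle 0 → 2 → 0 with weight 6 and length 2. So λ(A) = 6/2 = 3.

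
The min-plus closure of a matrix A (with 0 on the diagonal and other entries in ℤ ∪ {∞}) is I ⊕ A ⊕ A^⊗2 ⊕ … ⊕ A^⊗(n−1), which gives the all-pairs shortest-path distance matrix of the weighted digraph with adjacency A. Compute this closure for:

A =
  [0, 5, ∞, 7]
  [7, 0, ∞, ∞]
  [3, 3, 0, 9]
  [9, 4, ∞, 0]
Closure =
  [0, 5, ∞, 7]
  [7, 0, ∞, 14]
  [3, 3, 0, 9]
  [9, 4, ∞, 0]

This is the Floyd-Warshall all-pairs shortest-path computation. For each intermediate vertex k = 0, 1, …, 3, update dist[i][j] ← min(dist[i][j], dist[i][k] + dist[k][j]). The final matrix gives, for each (i, j), the minimum total weight of any directed path from i to j (possibly empty when i = j).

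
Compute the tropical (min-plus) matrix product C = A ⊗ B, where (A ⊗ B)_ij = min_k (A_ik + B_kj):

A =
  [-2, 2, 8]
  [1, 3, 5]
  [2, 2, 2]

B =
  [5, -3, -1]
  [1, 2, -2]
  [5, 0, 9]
A ⊗ B =
  [3, -5, -3]
  [4, -2, 0]
  [3, -1, 0]

Apply the min-plus product entry-by-entry:
  C[0][0] = min over k of (A[0][0] + B[0][0] = -2 + 5 = 3, A[0][1] + B[1][0] = 2 + 1 = 3, A[0][2] + B[2][0] = 8 + 5 = 13) = 3 (attained at k = 0)
  C[0][1] = min over k of (A[0][0] + B[0][1] = -2 + -3 = -5, A[0][1] + B[1][1] = 2 + 2 = 4, A[0][2] + B[2][1] = 8 + 0 = 8) = -5 (attained at k = 0)
  C[0][2] = min over k of (A[0][0] + B[0][2] = -2 + -1 = -3, A[0][1] + B[1][2] = 2 + -2 = 0, A[0][2] + B[2][2] = 8 + 9 = 17) = -3 (attained at k = 0)
  C[1][0] = min over k of (A[1][0] + B[0][0] = 1 + 5 = 6, A[1][1] + B[1][0] = 3 + 1 = 4, A[1][2] + B[2][0] = 5 + 5 = 10) = 4 (attained at k = 1)
  C[1][1] = min over k of (A[1][0] + B[0][1] = 1 + -3 = -2, A[1][1] + B[1][1] = 3 + 2 = 5, A[1][2] + B[2][1] = 5 + 0 = 5) = -2 (attained at k = 0)
  C[1][2] = min over k of (A[1][0] + B[0][2] = 1 + -1 = 0, A[1][1] + B[1][2] = 3 + -2 = 1, A[1][2] + B[2][2] = 5 + 9 = 14) = 0 (attained at k = 0)
  C[2][0] = min over k of (A[2][0] + B[0][0] = 2 + 5 = 7, A[2][1] + B[1][0] = 2 + 1 = 3, A[2][2] + B[2][0] = 2 + 5 = 7) = 3 (attained at k = 1)
  C[2][1] = min over k of (A[2][0] + B[0][1] = 2 + -3 = -1, A[2][1] + B[1][1] = 2 + 2 = 4, A[2][2] + B[2][1] = 2 + 0 = 2) = -1 (attained at k = 0)
  C[2][2] = min over k of (A[2][0] + B[0][2] = 2 + -1 = 1, A[2][1] + B[1][2] = 2 + -2 = 0, A[2][2] + B[2][2] = 2 + 9 = 11) = 0 (attained at k = 1)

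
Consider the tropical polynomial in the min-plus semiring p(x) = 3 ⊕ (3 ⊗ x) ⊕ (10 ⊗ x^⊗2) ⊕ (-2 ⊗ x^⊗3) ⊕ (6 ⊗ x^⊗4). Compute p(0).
p(0) = -2

A tropical monomial a ⊗ x^⊗i evaluates to a + i · x. Evaluating each term at x = 0:
  Term 0 contributes 3 + 0 · 0 = 3
  Term 1 contributes 3 + 1 · 0 = 3
  Term 2 contributes 10 + 2 · 0 = 10
  Term 3 contributes -2 + 3 · 0 = -2
  Term 4 contributes 6 + 4 · 0 = 6
p(0) = ⊕ of these = min[3, 3, 10, -2, 6] = -2.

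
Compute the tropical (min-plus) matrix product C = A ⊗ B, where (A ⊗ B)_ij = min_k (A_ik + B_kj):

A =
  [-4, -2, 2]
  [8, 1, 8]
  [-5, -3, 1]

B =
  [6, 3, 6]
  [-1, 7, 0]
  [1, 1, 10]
A ⊗ B =
  [-3, -1, -2]
  [0, 8, 1]
  [-4, -2, -3]

Apply the min-plus product entry-by-entry:
  C[0][0] = min over k of (A[0][0] + B[0][0] = -4 + 6 = 2, A[0][1] + B[1][0] = -2 + -1 = -3, A[0][2] + B[2][0] = 2 + 1 = 3) = -3 (attained at k = 1)
  C[0][1] = min over k of (A[0][0] + B[0][1] = -4 + 3 = -1, A[0][1] + B[1][1] = -2 + 7 = 5, A[0][2] + B[2][1] = 2 + 1 = 3) = -1 (attained at k = 0)
  C[0][2] = min over k of (A[0][0] + B[0][2] = -4 + 6 = 2, A[0][1] + B[1][2] = -2 + 0 = -2, A[0][2] + B[2][2] = 2 + 10 = 12) = -2 (attained at k = 1)
  C[1][0] = min over k of (A[1][0] + B[0][0] = 8 + 6 = 14, A[1][1] + B[1][0] = 1 + -1 = 0, A[1][2] + B[2][0] = 8 + 1 = 9) = 0 (attained at k = 1)
  C[1][1] = min over k of (A[1][0] + B[0][1] = 8 + 3 = 11, A[1][1] + B[1][1] = 1 + 7 = 8, A[1][2] + B[2][1] = 8 + 1 = 9) = 8 (attained at k = 1)
  C[1][2] = min over k of (A[1][0] + B[0][2] = 8 + 6 = 14, A[1][1] + B[1][2] = 1 + 0 = 1, A[1][2] + B[2][2] = 8 + 10 = 18) = 1 (attained at k = 1)
  C[2][0] = min over k of (A[2][0] + B[0][0] = -5 + 6 = 1, A[2][1] + B[1][0] = -3 + -1 = -4, A[2][2] + B[2][0] = 1 + 1 = 2) = -4 (attained at k = 1)
  C[2][1] = min over k of (A[2][0] + B[0][1] = -5 + 3 = -2, A[2][1] + B[1][1] = -3 + 7 = 4, A[2][2] + B[2][1] = 1 + 1 = 2) = -2 (attained at k = 0)
  C[2][2] = min over k of (A[2][0] + B[0][2] = -5 + 6 = 1, A[2][1] + B[1][2] = -3 + 0 = -3, A[2][2] + B[2][2] = 1 + 10 = 11) = -3 (attained at k = 1)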